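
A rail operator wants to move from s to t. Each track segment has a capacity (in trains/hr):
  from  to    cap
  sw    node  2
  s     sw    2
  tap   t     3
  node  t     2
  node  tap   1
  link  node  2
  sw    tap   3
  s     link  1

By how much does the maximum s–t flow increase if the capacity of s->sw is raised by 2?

Original max flow = 3.
After raising cap(s->sw), augmenting paths through that edge carry 2 more units.
New max flow = 5. Increase = 2.

2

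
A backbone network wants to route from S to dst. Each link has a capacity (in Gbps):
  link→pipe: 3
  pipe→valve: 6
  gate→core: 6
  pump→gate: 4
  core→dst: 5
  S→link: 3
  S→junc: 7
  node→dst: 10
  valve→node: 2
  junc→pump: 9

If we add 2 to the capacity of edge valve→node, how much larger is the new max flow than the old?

1

Original max flow = 6.
After raising cap(valve→node), augmenting paths through that edge carry 1 more unit.
New max flow = 7. Increase = 1.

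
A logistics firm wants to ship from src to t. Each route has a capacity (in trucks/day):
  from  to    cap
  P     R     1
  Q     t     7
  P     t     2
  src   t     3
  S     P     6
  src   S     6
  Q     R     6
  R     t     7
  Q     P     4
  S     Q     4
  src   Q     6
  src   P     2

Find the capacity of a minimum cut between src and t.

16

Max flow = 16 (via 6 augmenting paths).
In the residual at optimum, the set reachable from src is {P, S, src}.
Cut edges: src→Q (cap 6), src→t (cap 3), S→Q (cap 4), P→R (cap 1), P→t (cap 2). Sum = 16.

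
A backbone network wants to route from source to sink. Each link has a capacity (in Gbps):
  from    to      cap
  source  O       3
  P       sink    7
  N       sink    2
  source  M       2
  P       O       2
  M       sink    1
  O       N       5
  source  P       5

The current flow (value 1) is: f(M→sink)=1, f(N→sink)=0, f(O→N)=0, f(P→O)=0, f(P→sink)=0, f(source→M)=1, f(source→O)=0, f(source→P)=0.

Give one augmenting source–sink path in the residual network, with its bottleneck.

Residual along source→P→sink: source→P: 5, P→sink: 7.
Bottleneck = min = 5.

source→P→sink, bottleneck 5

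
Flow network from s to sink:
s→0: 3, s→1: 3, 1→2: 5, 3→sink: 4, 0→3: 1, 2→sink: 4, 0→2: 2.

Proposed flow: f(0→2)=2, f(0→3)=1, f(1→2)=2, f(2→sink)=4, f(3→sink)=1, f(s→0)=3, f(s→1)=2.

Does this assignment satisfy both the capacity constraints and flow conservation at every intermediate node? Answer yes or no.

Yes

Every edge has 0 ≤ f(e) ≤ cap(e).
At each intermediate node, inflow equals outflow.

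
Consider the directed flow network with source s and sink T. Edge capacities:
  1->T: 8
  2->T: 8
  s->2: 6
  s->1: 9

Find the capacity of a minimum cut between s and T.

14

Max flow = 14 (via 2 augmenting paths).
In the residual at optimum, the set reachable from s is {1, s}.
Cut edges: s->2 (cap 6), 1->T (cap 8). Sum = 14.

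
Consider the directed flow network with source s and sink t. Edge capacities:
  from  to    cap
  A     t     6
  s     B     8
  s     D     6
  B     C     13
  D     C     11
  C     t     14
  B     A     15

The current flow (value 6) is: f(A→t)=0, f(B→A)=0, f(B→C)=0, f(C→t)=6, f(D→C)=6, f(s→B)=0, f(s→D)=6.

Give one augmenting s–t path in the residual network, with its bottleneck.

s→B→C→t, bottleneck 8

Residual along s→B→C→t: s→B: 8, B→C: 13, C→t: 8.
Bottleneck = min = 8.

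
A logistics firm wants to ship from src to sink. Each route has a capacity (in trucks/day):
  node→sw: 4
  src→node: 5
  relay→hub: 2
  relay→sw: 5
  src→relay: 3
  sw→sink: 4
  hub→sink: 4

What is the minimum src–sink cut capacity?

6

Max flow = 6 (via 2 augmenting paths).
In the residual at optimum, the set reachable from src is {node, relay, src, sw}.
Cut edges: relay→hub (cap 2), sw→sink (cap 4). Sum = 6.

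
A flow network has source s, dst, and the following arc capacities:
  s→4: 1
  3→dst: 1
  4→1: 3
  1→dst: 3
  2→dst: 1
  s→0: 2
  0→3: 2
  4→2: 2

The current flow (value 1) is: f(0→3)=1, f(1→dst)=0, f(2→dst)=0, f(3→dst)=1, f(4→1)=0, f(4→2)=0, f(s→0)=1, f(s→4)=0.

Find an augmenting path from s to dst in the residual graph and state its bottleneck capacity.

Residual along s→4→1→dst: s→4: 1, 4→1: 3, 1→dst: 3.
Bottleneck = min = 1.

s→4→1→dst, bottleneck 1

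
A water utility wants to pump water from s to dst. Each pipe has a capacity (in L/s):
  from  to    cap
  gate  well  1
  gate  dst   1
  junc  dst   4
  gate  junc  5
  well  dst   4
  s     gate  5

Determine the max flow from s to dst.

5

Augment s->gate->dst: bottleneck 1. Total 1.
Augment s->gate->junc->dst: bottleneck 4. Total 5.
No augmenting path remains in the residual graph.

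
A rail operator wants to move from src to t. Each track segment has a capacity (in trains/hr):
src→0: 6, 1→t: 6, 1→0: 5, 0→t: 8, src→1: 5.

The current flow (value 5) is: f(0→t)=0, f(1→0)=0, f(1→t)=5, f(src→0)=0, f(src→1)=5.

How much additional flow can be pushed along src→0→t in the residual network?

Residual capacities along the path: src→0: 6, 0→t: 8.
Minimum is 6.

6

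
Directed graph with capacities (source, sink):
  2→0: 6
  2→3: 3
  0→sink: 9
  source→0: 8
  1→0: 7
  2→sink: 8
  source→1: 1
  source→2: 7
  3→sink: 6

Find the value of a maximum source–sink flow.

16

Augment source→2→sink: bottleneck 7. Total 7.
Augment source→0→sink: bottleneck 8. Total 15.
Augment source→1→0→sink: bottleneck 1. Total 16.
No augmenting path remains in the residual graph.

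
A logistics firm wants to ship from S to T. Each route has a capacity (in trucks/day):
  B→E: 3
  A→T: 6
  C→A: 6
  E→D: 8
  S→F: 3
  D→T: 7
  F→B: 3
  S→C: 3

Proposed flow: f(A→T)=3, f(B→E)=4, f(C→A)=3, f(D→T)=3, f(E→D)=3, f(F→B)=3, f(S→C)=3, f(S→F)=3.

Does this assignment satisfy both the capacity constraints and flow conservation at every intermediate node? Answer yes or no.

No

Capacity violated on B→E: flow 4 > capacity 3.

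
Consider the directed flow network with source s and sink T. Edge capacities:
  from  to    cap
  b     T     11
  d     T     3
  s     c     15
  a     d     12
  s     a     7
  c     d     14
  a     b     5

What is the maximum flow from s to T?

Augment s→a→b→T: bottleneck 5. Total 5.
Augment s→a→d→T: bottleneck 2. Total 7.
Augment s→c→d→T: bottleneck 1. Total 8.
No augmenting path remains in the residual graph.

8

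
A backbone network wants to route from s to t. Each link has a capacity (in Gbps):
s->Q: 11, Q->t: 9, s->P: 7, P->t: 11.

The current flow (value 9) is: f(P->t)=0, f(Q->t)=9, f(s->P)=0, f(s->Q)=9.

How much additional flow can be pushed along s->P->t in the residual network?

7

Residual capacities along the path: s->P: 7, P->t: 11.
Minimum is 7.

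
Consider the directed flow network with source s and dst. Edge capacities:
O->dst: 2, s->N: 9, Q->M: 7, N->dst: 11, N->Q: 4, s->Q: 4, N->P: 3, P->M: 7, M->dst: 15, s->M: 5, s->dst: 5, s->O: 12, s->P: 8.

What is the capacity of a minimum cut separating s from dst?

31

Max flow = 31 (via 6 augmenting paths).
In the residual at optimum, the set reachable from s is {M, O, P, Q, s}.
Cut edges: s->N (cap 9), s->dst (cap 5), O->dst (cap 2), M->dst (cap 15). Sum = 31.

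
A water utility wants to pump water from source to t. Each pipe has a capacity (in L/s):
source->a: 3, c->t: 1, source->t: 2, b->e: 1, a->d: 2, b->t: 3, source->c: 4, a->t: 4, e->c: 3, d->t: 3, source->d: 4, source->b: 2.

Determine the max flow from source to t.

11

Augment source->t: bottleneck 2. Total 2.
Augment source->b->t: bottleneck 2. Total 4.
Augment source->a->t: bottleneck 3. Total 7.
Augment source->c->t: bottleneck 1. Total 8.
Augment source->d->t: bottleneck 3. Total 11.
No augmenting path remains in the residual graph.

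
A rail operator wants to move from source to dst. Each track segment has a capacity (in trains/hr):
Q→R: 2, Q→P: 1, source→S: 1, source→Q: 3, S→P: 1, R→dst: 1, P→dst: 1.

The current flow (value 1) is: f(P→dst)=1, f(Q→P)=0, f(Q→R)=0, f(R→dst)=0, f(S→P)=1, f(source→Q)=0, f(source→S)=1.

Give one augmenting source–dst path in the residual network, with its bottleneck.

source→Q→R→dst, bottleneck 1

Residual along source→Q→R→dst: source→Q: 3, Q→R: 2, R→dst: 1.
Bottleneck = min = 1.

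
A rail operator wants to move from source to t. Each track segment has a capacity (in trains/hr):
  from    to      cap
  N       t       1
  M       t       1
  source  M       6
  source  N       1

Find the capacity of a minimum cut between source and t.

Max flow = 2 (via 2 augmenting paths).
In the residual at optimum, the set reachable from source is {M, source}.
Cut edges: source→N (cap 1), M→t (cap 1). Sum = 2.

2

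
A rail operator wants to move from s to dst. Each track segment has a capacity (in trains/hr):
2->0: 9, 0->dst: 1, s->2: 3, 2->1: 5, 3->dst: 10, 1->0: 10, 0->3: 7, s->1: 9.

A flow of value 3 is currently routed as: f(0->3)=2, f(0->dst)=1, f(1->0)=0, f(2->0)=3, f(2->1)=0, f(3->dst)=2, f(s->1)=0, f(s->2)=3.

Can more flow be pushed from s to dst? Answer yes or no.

Yes

Residual path s->1->0->3->dst has bottleneck 5 > 0.
Pushing 5 along it raises the flow to 8, so the given flow is not maximum.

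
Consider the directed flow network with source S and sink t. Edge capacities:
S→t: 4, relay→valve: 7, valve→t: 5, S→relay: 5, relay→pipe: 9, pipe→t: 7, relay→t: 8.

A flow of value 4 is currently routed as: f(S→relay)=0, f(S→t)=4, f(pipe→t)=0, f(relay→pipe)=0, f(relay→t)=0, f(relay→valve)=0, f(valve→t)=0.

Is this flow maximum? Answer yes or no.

No

Residual path S→relay→t has bottleneck 5 > 0.
Pushing 5 along it raises the flow to 9, so the given flow is not maximum.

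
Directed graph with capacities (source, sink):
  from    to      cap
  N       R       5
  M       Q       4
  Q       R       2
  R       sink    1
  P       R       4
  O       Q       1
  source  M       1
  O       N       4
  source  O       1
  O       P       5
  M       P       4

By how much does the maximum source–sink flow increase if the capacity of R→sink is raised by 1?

1

Original max flow = 1.
After raising cap(R→sink), augmenting paths through that edge carry 1 more unit.
New max flow = 2. Increase = 1.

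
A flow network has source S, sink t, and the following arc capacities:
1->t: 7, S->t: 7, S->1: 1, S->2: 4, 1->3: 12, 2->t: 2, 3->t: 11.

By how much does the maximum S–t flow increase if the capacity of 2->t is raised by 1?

1

Original max flow = 10.
After raising cap(2->t), augmenting paths through that edge carry 1 more unit.
New max flow = 11. Increase = 1.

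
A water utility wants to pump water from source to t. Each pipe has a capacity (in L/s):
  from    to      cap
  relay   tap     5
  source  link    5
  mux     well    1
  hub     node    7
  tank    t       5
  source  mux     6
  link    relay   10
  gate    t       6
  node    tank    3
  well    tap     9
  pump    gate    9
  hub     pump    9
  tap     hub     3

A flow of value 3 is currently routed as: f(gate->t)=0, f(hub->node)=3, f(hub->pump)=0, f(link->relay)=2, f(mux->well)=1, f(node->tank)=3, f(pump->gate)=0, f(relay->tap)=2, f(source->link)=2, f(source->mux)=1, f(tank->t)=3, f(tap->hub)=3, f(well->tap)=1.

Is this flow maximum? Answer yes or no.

Yes

Residual reachable from source: {link, mux, relay, source, tap, well}; t is not reachable.
Saturated cut: tap->hub with total capacity 3 = current flow value. Flow is maximum.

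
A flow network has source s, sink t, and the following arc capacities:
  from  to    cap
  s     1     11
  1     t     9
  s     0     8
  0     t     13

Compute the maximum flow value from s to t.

Augment s→0→t: bottleneck 8. Total 8.
Augment s→1→t: bottleneck 9. Total 17.
No augmenting path remains in the residual graph.

17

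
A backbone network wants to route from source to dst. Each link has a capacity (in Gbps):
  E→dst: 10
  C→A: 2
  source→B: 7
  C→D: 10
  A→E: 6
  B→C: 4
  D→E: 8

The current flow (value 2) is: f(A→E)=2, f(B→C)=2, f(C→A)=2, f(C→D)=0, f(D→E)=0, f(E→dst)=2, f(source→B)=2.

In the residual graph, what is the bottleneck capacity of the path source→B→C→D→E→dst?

2

Residual capacities along the path: source→B: 5, B→C: 2, C→D: 10, D→E: 8, E→dst: 8.
Minimum is 2.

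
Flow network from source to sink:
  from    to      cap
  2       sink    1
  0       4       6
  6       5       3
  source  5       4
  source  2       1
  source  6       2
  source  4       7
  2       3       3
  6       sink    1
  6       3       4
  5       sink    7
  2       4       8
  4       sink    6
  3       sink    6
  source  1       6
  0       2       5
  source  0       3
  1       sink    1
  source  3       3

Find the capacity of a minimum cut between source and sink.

20

Max flow = 20 (via 8 augmenting paths).
In the residual at optimum, the set reachable from source is {1, 4, source}.
Cut edges: source→6 (cap 2), source→5 (cap 4), source→0 (cap 3), source→2 (cap 1), source→3 (cap 3), 1→sink (cap 1), 4→sink (cap 6). Sum = 20.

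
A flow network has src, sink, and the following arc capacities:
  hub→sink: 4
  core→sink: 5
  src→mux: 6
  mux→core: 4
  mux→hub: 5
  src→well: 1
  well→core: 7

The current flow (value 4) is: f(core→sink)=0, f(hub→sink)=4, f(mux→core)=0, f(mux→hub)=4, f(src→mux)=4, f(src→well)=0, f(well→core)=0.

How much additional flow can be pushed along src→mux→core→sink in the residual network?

Residual capacities along the path: src→mux: 2, mux→core: 4, core→sink: 5.
Minimum is 2.

2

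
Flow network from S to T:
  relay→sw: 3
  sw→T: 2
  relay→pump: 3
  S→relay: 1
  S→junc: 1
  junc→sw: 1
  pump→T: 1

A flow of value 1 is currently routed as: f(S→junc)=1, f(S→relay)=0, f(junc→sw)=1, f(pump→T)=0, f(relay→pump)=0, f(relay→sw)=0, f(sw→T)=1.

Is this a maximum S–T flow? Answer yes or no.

Residual path S→relay→sw→T has bottleneck 1 > 0.
Pushing 1 along it raises the flow to 2, so the given flow is not maximum.

No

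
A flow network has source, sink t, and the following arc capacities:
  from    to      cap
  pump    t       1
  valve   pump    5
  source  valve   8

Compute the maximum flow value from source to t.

1

Augment source→valve→pump→t: bottleneck 1. Total 1.
No augmenting path remains in the residual graph.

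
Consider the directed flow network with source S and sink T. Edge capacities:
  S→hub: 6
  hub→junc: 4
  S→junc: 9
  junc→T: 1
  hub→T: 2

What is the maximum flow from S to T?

3

Augment S→hub→T: bottleneck 2. Total 2.
Augment S→junc→T: bottleneck 1. Total 3.
No augmenting path remains in the residual graph.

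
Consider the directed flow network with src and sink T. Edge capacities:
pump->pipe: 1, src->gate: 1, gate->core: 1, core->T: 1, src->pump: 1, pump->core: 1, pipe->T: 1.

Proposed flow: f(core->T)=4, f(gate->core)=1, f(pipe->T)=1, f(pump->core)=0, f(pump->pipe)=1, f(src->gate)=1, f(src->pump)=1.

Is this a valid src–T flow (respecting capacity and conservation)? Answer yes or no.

No

Capacity violated on core->T: flow 4 > capacity 1.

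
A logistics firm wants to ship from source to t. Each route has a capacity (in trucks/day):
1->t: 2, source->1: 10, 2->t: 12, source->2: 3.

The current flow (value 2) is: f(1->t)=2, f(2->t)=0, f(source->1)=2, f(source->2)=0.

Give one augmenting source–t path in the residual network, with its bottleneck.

source->2->t, bottleneck 3

Residual along source->2->t: source->2: 3, 2->t: 12.
Bottleneck = min = 3.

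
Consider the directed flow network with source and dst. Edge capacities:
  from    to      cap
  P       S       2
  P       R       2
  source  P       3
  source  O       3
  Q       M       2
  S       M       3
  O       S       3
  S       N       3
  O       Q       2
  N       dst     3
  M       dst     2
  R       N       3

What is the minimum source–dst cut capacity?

Max flow = 5 (via 3 augmenting paths).
In the residual at optimum, the set reachable from source is {M, N, O, P, Q, R, S, source}.
Cut edges: N->dst (cap 3), M->dst (cap 2). Sum = 5.

5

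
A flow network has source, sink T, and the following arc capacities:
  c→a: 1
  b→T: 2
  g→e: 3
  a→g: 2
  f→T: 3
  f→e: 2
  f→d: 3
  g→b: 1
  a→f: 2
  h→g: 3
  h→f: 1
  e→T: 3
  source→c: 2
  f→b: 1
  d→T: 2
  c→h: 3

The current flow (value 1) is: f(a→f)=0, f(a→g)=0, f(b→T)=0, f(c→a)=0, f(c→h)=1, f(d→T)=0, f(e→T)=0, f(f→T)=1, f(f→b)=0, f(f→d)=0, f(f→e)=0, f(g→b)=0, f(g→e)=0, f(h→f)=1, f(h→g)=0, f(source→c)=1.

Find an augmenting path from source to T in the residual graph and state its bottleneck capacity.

source→c→a→f→T, bottleneck 1

Residual along source→c→a→f→T: source→c: 1, c→a: 1, a→f: 2, f→T: 2.
Bottleneck = min = 1.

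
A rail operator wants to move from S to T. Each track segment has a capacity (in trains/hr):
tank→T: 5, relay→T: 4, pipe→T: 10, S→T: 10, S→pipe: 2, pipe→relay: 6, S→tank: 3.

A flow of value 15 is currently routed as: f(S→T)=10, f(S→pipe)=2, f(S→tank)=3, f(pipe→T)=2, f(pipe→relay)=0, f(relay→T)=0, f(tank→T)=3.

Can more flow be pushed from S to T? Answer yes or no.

No

Residual reachable from S: {S}; T is not reachable.
Saturated cut: S→pipe, S→tank, S→T with total capacity 15 = current flow value. Flow is maximum.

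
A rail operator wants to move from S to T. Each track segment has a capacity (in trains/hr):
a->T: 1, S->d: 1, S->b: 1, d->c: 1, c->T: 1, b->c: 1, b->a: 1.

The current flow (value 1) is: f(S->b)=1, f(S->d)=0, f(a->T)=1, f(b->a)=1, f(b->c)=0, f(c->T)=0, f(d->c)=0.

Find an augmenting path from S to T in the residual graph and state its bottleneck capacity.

Residual along S->d->c->T: S->d: 1, d->c: 1, c->T: 1.
Bottleneck = min = 1.

S->d->c->T, bottleneck 1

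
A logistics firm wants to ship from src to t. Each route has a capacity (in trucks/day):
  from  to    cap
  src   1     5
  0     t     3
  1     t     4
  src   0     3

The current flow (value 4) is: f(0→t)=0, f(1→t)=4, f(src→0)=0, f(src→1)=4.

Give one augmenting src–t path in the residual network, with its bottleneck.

Residual along src→0→t: src→0: 3, 0→t: 3.
Bottleneck = min = 3.

src→0→t, bottleneck 3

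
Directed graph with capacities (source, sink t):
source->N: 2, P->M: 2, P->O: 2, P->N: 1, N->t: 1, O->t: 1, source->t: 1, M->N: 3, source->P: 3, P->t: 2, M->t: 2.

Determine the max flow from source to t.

5

Augment source->t: bottleneck 1. Total 1.
Augment source->P->t: bottleneck 2. Total 3.
Augment source->N->t: bottleneck 1. Total 4.
Augment source->P->M->t: bottleneck 1. Total 5.
No augmenting path remains in the residual graph.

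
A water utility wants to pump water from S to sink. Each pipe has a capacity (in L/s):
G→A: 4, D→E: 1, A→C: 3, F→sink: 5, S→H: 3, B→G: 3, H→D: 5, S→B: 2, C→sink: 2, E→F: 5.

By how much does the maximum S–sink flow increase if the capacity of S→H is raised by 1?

0

Original max flow = 3.
Edge S→H does not cross the min cut (source side {D, H, S}), so extra capacity there cannot help.
New max flow = 3. Increase = 0.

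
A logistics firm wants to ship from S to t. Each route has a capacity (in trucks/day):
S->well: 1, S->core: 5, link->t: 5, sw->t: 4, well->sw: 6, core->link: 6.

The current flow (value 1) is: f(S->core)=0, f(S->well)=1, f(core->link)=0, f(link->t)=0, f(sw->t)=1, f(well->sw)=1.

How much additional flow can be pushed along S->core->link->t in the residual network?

Residual capacities along the path: S->core: 5, core->link: 6, link->t: 5.
Minimum is 5.

5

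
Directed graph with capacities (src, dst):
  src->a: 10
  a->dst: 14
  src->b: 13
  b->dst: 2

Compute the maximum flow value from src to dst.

Augment src->a->dst: bottleneck 10. Total 10.
Augment src->b->dst: bottleneck 2. Total 12.
No augmenting path remains in the residual graph.

12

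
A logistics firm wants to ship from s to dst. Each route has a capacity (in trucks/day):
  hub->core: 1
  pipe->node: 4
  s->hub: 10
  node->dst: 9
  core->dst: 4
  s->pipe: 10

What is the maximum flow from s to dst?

Augment s->pipe->node->dst: bottleneck 4. Total 4.
Augment s->hub->core->dst: bottleneck 1. Total 5.
No augmenting path remains in the residual graph.

5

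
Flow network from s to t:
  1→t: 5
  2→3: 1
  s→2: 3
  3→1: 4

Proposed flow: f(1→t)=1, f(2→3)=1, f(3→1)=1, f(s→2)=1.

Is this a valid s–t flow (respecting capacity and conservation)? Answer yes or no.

Yes

Every edge has 0 ≤ f(e) ≤ cap(e).
At each intermediate node, inflow equals outflow.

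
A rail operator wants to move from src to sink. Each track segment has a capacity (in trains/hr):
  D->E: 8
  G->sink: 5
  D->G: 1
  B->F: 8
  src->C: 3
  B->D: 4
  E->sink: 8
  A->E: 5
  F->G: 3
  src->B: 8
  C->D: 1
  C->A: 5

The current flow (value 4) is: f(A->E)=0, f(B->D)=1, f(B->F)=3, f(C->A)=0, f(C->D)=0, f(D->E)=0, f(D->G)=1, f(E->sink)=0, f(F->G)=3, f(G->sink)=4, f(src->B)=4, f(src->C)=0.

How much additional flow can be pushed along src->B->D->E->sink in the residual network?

Residual capacities along the path: src->B: 4, B->D: 3, D->E: 8, E->sink: 8.
Minimum is 3.

3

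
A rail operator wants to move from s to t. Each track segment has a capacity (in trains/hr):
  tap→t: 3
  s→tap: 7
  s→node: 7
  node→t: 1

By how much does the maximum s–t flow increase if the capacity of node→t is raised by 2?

Original max flow = 4.
After raising cap(node→t), augmenting paths through that edge carry 2 more units.
New max flow = 6. Increase = 2.

2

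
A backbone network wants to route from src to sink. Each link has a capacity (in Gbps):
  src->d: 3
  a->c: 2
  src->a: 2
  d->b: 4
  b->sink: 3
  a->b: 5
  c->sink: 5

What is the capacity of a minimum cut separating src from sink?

Max flow = 5 (via 2 augmenting paths).
In the residual at optimum, the set reachable from src is {src}.
Cut edges: src->a (cap 2), src->d (cap 3). Sum = 5.

5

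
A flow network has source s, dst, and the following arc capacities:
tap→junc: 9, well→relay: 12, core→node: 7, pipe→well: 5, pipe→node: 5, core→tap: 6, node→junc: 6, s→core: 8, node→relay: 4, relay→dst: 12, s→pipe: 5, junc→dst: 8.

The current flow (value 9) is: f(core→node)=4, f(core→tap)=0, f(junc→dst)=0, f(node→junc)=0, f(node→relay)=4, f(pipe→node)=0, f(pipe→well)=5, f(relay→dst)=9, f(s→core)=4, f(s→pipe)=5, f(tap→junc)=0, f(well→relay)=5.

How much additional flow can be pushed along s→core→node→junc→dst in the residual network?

3

Residual capacities along the path: s→core: 4, core→node: 3, node→junc: 6, junc→dst: 8.
Minimum is 3.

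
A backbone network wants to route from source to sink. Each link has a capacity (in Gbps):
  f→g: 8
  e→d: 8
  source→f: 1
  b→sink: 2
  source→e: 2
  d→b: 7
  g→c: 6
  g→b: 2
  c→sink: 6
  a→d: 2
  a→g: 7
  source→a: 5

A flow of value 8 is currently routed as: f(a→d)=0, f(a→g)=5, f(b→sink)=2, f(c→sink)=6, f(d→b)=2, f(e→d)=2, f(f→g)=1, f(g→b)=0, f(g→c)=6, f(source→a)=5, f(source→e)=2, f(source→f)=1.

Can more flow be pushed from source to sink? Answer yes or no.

No

Residual reachable from source: {source}; sink is not reachable.
Saturated cut: source→e, source→f, source→a with total capacity 8 = current flow value. Flow is maximum.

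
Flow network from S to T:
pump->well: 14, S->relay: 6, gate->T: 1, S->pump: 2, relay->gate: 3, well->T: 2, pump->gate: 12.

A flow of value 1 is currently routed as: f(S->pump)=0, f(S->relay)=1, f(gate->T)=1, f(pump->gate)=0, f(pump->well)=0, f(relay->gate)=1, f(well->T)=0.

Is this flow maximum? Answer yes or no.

No

Residual path S->pump->well->T has bottleneck 2 > 0.
Pushing 2 along it raises the flow to 3, so the given flow is not maximum.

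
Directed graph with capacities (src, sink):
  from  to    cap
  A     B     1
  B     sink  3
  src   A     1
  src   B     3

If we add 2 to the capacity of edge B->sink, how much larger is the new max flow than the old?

Original max flow = 3.
After raising cap(B->sink), augmenting paths through that edge carry 1 more unit.
New max flow = 4. Increase = 1.

1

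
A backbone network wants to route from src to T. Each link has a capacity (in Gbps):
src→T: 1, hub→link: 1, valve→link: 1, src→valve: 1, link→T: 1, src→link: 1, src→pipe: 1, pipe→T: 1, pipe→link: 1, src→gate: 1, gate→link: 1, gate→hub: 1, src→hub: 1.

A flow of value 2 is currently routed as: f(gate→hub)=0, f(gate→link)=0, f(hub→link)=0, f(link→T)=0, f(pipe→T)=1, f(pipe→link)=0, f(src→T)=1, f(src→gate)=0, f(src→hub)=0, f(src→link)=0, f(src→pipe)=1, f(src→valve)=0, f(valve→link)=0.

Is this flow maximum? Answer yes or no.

Residual path src→link→T has bottleneck 1 > 0.
Pushing 1 along it raises the flow to 3, so the given flow is not maximum.

No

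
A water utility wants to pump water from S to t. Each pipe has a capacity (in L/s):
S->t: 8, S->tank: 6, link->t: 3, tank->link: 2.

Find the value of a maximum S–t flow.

Augment S->t: bottleneck 8. Total 8.
Augment S->tank->link->t: bottleneck 2. Total 10.
No augmenting path remains in the residual graph.

10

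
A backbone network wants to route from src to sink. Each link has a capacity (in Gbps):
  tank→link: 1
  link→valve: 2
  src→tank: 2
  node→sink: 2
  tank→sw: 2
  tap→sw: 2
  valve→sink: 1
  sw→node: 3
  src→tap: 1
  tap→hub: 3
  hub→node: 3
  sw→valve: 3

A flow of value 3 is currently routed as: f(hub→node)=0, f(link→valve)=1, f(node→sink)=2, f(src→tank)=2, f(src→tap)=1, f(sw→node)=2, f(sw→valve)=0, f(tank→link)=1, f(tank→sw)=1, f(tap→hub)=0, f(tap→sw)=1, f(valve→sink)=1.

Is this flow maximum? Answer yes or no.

Yes

Residual reachable from src: {src}; sink is not reachable.
Saturated cut: src→tank, src→tap with total capacity 3 = current flow value. Flow is maximum.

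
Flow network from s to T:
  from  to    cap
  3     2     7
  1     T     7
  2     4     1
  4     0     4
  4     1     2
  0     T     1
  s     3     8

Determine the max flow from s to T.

1

Augment s→3→2→4→0→T: bottleneck 1. Total 1.
No augmenting path remains in the residual graph.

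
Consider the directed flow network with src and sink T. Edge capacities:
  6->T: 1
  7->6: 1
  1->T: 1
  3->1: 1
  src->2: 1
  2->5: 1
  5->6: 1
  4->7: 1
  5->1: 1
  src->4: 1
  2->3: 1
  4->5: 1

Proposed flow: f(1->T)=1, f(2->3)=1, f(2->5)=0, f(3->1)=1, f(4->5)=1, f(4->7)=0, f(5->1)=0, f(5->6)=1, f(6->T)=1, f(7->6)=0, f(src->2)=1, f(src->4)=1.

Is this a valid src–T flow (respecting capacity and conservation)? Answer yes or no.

Every edge has 0 ≤ f(e) ≤ cap(e).
At each intermediate node, inflow equals outflow.

Yes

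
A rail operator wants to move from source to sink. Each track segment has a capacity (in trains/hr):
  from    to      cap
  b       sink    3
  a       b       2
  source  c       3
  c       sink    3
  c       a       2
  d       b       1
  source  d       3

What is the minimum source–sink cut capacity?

Max flow = 4 (via 2 augmenting paths).
In the residual at optimum, the set reachable from source is {d, source}.
Cut edges: source→c (cap 3), d→b (cap 1). Sum = 4.

4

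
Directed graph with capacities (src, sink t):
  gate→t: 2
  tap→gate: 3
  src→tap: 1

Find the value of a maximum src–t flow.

Augment src→tap→gate→t: bottleneck 1. Total 1.
No augmenting path remains in the residual graph.

1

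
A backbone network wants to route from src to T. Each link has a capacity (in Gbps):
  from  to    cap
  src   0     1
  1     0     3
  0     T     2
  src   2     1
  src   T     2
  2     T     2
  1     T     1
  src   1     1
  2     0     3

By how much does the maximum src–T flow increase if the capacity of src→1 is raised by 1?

Original max flow = 5.
After raising cap(src→1), augmenting paths through that edge carry 1 more unit.
New max flow = 6. Increase = 1.

1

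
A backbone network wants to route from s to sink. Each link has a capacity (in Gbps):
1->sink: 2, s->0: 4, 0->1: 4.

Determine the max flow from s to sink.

2

Augment s->0->1->sink: bottleneck 2. Total 2.
No augmenting path remains in the residual graph.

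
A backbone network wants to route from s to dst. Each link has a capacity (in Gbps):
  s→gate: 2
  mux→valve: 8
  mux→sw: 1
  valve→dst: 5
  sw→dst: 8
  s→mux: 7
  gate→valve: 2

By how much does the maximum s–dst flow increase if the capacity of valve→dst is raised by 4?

3

Original max flow = 6.
After raising cap(valve→dst), augmenting paths through that edge carry 3 more units.
New max flow = 9. Increase = 3.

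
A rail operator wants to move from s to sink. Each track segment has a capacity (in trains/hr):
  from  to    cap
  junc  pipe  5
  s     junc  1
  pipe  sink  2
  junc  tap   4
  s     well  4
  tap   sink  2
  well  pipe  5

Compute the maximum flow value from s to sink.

3

Augment s→junc→tap→sink: bottleneck 1. Total 1.
Augment s→well→pipe→sink: bottleneck 2. Total 3.
No augmenting path remains in the residual graph.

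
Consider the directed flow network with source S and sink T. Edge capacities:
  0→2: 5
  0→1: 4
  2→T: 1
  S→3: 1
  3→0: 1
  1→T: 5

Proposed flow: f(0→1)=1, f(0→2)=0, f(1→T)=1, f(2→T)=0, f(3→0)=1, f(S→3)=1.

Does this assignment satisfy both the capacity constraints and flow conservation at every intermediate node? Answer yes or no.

Every edge has 0 ≤ f(e) ≤ cap(e).
At each intermediate node, inflow equals outflow.

Yes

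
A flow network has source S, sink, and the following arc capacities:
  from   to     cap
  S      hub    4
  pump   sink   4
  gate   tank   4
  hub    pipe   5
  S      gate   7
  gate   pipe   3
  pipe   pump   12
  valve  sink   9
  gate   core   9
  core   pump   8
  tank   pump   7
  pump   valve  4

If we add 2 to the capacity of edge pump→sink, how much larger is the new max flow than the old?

Original max flow = 8.
After raising cap(pump→sink), augmenting paths through that edge carry 2 more units.
New max flow = 10. Increase = 2.

2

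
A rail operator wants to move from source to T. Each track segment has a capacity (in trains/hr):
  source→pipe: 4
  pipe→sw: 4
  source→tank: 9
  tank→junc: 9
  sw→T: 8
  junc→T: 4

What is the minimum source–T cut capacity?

Max flow = 8 (via 2 augmenting paths).
In the residual at optimum, the set reachable from source is {junc, source, tank}.
Cut edges: source→pipe (cap 4), junc→T (cap 4). Sum = 8.

8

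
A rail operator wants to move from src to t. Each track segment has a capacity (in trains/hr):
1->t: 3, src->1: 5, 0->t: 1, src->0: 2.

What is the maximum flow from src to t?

Augment src->1->t: bottleneck 3. Total 3.
Augment src->0->t: bottleneck 1. Total 4.
No augmenting path remains in the residual graph.

4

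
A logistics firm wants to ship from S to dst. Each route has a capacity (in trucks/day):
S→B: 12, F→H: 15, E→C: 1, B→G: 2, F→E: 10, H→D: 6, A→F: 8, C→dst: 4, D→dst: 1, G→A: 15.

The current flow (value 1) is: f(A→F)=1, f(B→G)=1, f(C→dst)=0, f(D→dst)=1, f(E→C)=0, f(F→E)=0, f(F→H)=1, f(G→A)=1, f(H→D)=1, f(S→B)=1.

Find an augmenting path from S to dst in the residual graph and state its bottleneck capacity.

Residual along S→B→G→A→F→E→C→dst: S→B: 11, B→G: 1, G→A: 14, A→F: 7, F→E: 10, E→C: 1, C→dst: 4.
Bottleneck = min = 1.

S→B→G→A→F→E→C→dst, bottleneck 1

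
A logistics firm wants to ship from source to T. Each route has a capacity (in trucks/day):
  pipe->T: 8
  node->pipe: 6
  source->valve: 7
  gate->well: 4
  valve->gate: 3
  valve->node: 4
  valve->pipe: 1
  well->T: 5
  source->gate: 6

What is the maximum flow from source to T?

Augment source->valve->pipe->T: bottleneck 1. Total 1.
Augment source->gate->well->T: bottleneck 4. Total 5.
Augment source->valve->node->pipe->T: bottleneck 4. Total 9.
No augmenting path remains in the residual graph.

9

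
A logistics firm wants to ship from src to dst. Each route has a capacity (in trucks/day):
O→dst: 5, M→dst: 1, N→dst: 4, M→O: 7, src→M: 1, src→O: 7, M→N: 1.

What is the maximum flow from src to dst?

6

Augment src→M→dst: bottleneck 1. Total 1.
Augment src→O→dst: bottleneck 5. Total 6.
No augmenting path remains in the residual graph.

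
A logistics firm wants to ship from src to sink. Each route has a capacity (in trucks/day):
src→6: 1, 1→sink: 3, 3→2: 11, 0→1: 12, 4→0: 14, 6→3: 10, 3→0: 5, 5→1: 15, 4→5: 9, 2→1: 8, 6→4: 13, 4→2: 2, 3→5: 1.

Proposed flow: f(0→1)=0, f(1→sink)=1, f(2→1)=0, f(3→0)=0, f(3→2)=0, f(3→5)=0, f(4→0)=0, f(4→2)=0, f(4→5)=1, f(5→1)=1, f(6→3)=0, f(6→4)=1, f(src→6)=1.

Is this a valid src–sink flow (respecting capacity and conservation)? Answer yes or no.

Yes

Every edge has 0 ≤ f(e) ≤ cap(e).
At each intermediate node, inflow equals outflow.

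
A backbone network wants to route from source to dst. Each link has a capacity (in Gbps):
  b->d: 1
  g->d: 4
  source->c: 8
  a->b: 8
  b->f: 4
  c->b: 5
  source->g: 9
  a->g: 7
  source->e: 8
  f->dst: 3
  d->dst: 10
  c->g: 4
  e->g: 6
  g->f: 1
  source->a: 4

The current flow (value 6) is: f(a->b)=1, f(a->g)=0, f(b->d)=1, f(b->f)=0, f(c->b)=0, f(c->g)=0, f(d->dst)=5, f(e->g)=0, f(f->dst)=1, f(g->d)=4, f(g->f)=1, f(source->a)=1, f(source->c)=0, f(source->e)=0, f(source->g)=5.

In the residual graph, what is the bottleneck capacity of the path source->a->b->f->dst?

Residual capacities along the path: source->a: 3, a->b: 7, b->f: 4, f->dst: 2.
Minimum is 2.

2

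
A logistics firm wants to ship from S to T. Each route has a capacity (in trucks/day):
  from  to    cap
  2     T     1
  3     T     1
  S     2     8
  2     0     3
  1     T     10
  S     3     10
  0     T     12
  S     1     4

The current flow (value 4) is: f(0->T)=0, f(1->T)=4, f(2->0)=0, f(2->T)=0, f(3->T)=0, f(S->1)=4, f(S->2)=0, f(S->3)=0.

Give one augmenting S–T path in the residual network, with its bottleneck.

Residual along S->3->T: S->3: 10, 3->T: 1.
Bottleneck = min = 1.

S->3->T, bottleneck 1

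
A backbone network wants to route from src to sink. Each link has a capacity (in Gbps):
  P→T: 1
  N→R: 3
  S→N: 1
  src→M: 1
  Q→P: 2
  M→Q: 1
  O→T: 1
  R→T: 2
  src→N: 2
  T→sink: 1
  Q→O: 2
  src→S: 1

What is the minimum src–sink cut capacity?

Max flow = 1 (via 1 augmenting path).
In the residual at optimum, the set reachable from src is {M, N, O, P, Q, R, S, T, src}.
Cut edges: T→sink (cap 1). Sum = 1.

1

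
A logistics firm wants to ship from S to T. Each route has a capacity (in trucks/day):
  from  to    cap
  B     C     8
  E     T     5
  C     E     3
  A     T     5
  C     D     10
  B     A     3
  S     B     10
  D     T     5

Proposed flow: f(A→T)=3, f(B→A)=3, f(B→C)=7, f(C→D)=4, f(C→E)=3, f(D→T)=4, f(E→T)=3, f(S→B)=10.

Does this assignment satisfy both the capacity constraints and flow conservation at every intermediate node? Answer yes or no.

Yes

Every edge has 0 ≤ f(e) ≤ cap(e).
At each intermediate node, inflow equals outflow.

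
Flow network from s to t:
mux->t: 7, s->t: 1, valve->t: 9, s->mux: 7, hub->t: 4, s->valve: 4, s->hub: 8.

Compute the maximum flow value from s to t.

Augment s->t: bottleneck 1. Total 1.
Augment s->valve->t: bottleneck 4. Total 5.
Augment s->hub->t: bottleneck 4. Total 9.
Augment s->mux->t: bottleneck 7. Total 16.
No augmenting path remains in the residual graph.

16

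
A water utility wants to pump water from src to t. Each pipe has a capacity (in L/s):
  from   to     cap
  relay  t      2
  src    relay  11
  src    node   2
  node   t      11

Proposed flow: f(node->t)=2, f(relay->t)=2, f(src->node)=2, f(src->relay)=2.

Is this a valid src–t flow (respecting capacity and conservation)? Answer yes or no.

Every edge has 0 ≤ f(e) ≤ cap(e).
At each intermediate node, inflow equals outflow.

Yes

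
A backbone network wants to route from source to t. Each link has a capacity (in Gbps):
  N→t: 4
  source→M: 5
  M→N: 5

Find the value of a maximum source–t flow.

4

Augment source→M→N→t: bottleneck 4. Total 4.
No augmenting path remains in the residual graph.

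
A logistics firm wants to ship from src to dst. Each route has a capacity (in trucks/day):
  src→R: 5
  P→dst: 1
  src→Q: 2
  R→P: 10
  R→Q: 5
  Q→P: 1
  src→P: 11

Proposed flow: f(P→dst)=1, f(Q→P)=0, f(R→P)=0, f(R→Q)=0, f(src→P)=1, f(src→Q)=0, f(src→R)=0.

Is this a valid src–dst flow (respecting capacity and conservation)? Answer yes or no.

Yes

Every edge has 0 ≤ f(e) ≤ cap(e).
At each intermediate node, inflow equals outflow.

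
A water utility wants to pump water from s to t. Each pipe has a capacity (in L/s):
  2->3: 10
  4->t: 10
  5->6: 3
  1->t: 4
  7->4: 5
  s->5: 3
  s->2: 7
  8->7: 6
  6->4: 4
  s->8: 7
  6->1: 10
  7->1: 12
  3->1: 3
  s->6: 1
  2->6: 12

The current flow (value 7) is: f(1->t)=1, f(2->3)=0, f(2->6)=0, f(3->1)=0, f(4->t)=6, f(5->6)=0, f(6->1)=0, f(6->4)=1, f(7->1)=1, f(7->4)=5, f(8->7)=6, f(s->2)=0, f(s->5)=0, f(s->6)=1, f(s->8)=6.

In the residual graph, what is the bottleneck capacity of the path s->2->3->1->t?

Residual capacities along the path: s->2: 7, 2->3: 10, 3->1: 3, 1->t: 3.
Minimum is 3.

3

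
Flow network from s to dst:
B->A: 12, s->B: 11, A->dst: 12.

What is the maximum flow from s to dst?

Augment s->B->A->dst: bottleneck 11. Total 11.
No augmenting path remains in the residual graph.

11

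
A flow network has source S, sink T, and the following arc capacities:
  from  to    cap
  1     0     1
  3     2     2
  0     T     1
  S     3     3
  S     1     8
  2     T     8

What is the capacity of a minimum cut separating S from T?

Max flow = 3 (via 2 augmenting paths).
In the residual at optimum, the set reachable from S is {1, 3, S}.
Cut edges: 3→2 (cap 2), 1→0 (cap 1). Sum = 3.

3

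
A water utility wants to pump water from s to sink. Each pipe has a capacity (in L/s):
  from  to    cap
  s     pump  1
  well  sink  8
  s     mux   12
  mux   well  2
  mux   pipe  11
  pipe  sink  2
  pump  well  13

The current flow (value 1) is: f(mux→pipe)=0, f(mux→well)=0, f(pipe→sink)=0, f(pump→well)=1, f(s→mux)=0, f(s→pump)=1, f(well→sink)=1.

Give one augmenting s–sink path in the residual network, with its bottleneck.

s→mux→well→sink, bottleneck 2

Residual along s→mux→well→sink: s→mux: 12, mux→well: 2, well→sink: 7.
Bottleneck = min = 2.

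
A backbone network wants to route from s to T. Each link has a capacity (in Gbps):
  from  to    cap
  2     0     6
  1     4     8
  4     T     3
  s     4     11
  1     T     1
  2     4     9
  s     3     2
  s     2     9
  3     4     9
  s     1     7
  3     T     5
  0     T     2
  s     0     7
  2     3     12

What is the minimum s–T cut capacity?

11

Max flow = 11 (via 5 augmenting paths).
In the residual at optimum, the set reachable from s is {0, 1, 2, 3, 4, s}.
Cut edges: 0->T (cap 2), 1->T (cap 1), 3->T (cap 5), 4->T (cap 3). Sum = 11.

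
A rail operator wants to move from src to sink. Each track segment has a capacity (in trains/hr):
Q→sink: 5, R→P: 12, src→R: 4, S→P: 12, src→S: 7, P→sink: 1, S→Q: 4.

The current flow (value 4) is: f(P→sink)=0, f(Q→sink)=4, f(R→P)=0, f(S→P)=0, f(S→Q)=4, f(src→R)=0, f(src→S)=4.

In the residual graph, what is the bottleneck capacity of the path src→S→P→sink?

1

Residual capacities along the path: src→S: 3, S→P: 12, P→sink: 1.
Minimum is 1.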